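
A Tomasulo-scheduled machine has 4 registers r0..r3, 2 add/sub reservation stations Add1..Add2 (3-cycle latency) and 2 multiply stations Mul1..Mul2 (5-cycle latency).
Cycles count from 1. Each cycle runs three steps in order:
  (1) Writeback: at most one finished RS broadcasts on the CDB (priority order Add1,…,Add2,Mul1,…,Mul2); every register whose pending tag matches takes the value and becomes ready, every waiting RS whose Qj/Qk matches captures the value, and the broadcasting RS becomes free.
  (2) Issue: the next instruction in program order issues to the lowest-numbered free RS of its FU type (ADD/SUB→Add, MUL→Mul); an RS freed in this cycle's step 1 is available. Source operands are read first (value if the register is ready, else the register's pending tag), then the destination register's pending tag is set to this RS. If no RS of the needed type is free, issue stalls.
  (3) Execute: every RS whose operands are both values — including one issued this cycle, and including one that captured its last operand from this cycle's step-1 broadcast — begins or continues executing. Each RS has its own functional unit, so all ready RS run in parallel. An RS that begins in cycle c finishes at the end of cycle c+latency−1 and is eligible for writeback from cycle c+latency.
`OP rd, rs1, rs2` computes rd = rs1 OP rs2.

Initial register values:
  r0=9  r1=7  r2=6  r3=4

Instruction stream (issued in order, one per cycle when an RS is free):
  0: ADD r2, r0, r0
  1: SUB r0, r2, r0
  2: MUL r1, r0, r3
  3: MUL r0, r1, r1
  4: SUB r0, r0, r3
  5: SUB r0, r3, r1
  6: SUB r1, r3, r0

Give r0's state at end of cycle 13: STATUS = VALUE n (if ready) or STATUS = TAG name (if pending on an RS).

STATUS = TAG Add2

cycle 1: issue ADD r2<-Add1 // r0:9,r1:7,r2:Add1,r3:4
cycle 2: issue SUB r0<-Add2 // r0:Add2,r1:7,r2:Add1,r3:4
cycle 3: issue MUL r1<-Mul1 // r0:Add2,r1:Mul1,r2:Add1,r3:4
cycle 4: CDB Add1=18; issue MUL r0<-Mul2 // r0:Mul2,r1:Mul1,r2:18,r3:4
cycle 5: issue SUB r0<-Add1 // r0:Add1,r1:Mul1,r2:18,r3:4
cycle 6: stall // r0:Add1,r1:Mul1,r2:18,r3:4
cycle 7: CDB Add2=9; issue SUB r0<-Add2 // r0:Add2,r1:Mul1,r2:18,r3:4
cycle 8: stall // r0:Add2,r1:Mul1,r2:18,r3:4
cycle 9: stall // r0:Add2,r1:Mul1,r2:18,r3:4
cycle 10: stall // r0:Add2,r1:Mul1,r2:18,r3:4
cycle 11: stall // r0:Add2,r1:Mul1,r2:18,r3:4
cycle 12: CDB Mul1=36; stall // r0:Add2,r1:36,r2:18,r3:4
cycle 13: stall // r0:Add2,r1:36,r2:18,r3:4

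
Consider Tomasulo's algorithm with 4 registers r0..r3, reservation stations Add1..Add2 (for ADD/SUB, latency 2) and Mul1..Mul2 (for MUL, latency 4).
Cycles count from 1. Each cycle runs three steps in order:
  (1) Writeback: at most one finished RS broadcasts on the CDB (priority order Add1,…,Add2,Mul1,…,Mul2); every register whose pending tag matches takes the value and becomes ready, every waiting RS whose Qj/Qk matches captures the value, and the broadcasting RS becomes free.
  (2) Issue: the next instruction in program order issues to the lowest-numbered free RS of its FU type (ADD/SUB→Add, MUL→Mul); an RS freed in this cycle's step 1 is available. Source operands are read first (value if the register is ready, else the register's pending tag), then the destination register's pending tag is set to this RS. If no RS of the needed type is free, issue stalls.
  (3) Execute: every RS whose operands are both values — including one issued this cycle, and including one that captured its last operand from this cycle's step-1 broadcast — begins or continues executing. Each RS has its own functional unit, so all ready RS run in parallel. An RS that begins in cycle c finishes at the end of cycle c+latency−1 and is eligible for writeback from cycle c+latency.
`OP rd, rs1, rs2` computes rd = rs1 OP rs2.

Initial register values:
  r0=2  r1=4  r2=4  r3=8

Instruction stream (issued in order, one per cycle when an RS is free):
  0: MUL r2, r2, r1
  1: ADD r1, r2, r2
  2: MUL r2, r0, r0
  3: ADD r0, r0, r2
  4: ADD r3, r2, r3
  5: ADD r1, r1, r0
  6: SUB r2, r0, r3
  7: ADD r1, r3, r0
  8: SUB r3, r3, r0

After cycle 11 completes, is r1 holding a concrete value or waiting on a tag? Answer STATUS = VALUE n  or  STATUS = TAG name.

  c1: issue MUL r2<-Mul1  regs: r0:2,r1:4,r2:Mul1,r3:8
  c2: issue ADD r1<-Add1  regs: r0:2,r1:Add1,r2:Mul1,r3:8
  c3: issue MUL r2<-Mul2  regs: r0:2,r1:Add1,r2:Mul2,r3:8
  c4: issue ADD r0<-Add2  regs: r0:Add2,r1:Add1,r2:Mul2,r3:8
  c5: CDB Mul1=16; stall  regs: r0:Add2,r1:Add1,r2:Mul2,r3:8
  c6: stall  regs: r0:Add2,r1:Add1,r2:Mul2,r3:8
  c7: CDB Add1=32; issue ADD r3<-Add1  regs: r0:Add2,r1:32,r2:Mul2,r3:Add1
  c8: CDB Mul2=4; stall  regs: r0:Add2,r1:32,r2:4,r3:Add1
  c9: stall  regs: r0:Add2,r1:32,r2:4,r3:Add1
  c10: CDB Add1=12; issue ADD r1<-Add1  regs: r0:Add2,r1:Add1,r2:4,r3:12
  c11: CDB Add2=6; issue SUB r2<-Add2  regs: r0:6,r1:Add1,r2:Add2,r3:12

STATUS = TAG Add1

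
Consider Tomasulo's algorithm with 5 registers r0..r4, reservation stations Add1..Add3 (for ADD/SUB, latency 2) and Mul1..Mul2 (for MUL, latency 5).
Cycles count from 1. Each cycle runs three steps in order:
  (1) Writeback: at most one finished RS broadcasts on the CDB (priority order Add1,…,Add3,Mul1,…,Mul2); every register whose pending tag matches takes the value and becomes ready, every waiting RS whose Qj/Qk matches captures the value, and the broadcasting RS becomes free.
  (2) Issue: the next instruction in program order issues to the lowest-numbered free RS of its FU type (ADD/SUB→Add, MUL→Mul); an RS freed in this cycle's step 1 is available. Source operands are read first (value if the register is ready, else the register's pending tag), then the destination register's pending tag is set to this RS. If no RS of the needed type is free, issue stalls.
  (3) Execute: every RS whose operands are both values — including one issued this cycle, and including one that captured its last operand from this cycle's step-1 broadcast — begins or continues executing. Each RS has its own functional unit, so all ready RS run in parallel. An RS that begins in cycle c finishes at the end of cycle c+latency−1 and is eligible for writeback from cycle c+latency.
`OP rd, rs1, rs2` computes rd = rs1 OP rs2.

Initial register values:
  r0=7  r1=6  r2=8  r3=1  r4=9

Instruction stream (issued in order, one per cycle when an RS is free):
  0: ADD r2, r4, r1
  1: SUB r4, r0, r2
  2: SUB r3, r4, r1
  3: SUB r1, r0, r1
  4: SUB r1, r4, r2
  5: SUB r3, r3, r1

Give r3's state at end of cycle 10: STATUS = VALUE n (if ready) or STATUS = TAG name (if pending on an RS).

STATUS = VALUE 9

c1: issue ADD r2<-Add1 | r0:7,r1:6,r2:Add1,r3:1,r4:9
c2: issue SUB r4<-Add2 | r0:7,r1:6,r2:Add1,r3:1,r4:Add2
c3: CDB Add1=15; issue SUB r3<-Add1 | r0:7,r1:6,r2:15,r3:Add1,r4:Add2
c4: issue SUB r1<-Add3 | r0:7,r1:Add3,r2:15,r3:Add1,r4:Add2
c5: CDB Add2=-8; issue SUB r1<-Add2 | r0:7,r1:Add2,r2:15,r3:Add1,r4:-8
c6: CDB Add3=1; issue SUB r3<-Add3 | r0:7,r1:Add2,r2:15,r3:Add3,r4:-8
c7: CDB Add1=-14 | r0:7,r1:Add2,r2:15,r3:Add3,r4:-8
c8: CDB Add2=-23 | r0:7,r1:-23,r2:15,r3:Add3,r4:-8
c9: - | r0:7,r1:-23,r2:15,r3:Add3,r4:-8
c10: CDB Add3=9 | r0:7,r1:-23,r2:15,r3:9,r4:-8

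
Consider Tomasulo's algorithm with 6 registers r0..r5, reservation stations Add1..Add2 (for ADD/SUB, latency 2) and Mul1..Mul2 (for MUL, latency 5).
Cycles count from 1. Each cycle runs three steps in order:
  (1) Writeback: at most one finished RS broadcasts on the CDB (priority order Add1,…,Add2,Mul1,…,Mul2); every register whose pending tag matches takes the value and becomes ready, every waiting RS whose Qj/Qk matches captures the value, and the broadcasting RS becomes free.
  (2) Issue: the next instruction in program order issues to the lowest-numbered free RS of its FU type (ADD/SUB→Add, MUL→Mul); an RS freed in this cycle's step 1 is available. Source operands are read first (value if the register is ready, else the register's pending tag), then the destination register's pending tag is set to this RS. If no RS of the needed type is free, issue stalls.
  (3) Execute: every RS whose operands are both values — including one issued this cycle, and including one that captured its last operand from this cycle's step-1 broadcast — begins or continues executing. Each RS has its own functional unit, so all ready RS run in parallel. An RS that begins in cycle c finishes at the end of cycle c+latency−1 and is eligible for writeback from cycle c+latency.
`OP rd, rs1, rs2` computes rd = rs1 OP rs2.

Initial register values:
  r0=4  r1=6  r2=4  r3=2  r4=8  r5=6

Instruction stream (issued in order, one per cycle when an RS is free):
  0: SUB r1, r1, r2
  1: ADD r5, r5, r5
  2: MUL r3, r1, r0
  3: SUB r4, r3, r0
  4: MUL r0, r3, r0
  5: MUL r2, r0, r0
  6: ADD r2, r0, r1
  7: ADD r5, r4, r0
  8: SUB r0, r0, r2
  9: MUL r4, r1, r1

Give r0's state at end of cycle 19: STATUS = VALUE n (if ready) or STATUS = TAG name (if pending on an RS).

c1: issue SUB r1<-Add1 | r0:4,r1:Add1,r2:4,r3:2,r4:8,r5:6
c2: issue ADD r5<-Add2 | r0:4,r1:Add1,r2:4,r3:2,r4:8,r5:Add2
c3: CDB Add1=2; issue MUL r3<-Mul1 | r0:4,r1:2,r2:4,r3:Mul1,r4:8,r5:Add2
c4: CDB Add2=12; issue SUB r4<-Add1 | r0:4,r1:2,r2:4,r3:Mul1,r4:Add1,r5:12
c5: issue MUL r0<-Mul2 | r0:Mul2,r1:2,r2:4,r3:Mul1,r4:Add1,r5:12
c6: stall | r0:Mul2,r1:2,r2:4,r3:Mul1,r4:Add1,r5:12
c7: stall | r0:Mul2,r1:2,r2:4,r3:Mul1,r4:Add1,r5:12
c8: CDB Mul1=8; issue MUL r2<-Mul1 | r0:Mul2,r1:2,r2:Mul1,r3:8,r4:Add1,r5:12
c9: issue ADD r2<-Add2 | r0:Mul2,r1:2,r2:Add2,r3:8,r4:Add1,r5:12
c10: CDB Add1=4; issue ADD r5<-Add1 | r0:Mul2,r1:2,r2:Add2,r3:8,r4:4,r5:Add1
c11: stall | r0:Mul2,r1:2,r2:Add2,r3:8,r4:4,r5:Add1
c12: stall | r0:Mul2,r1:2,r2:Add2,r3:8,r4:4,r5:Add1
c13: CDB Mul2=32; stall | r0:32,r1:2,r2:Add2,r3:8,r4:4,r5:Add1
c14: stall | r0:32,r1:2,r2:Add2,r3:8,r4:4,r5:Add1
c15: CDB Add1=36; issue SUB r0<-Add1 | r0:Add1,r1:2,r2:Add2,r3:8,r4:4,r5:36
c16: CDB Add2=34; issue MUL r4<-Mul2 | r0:Add1,r1:2,r2:34,r3:8,r4:Mul2,r5:36
c17: - | r0:Add1,r1:2,r2:34,r3:8,r4:Mul2,r5:36
c18: CDB Add1=-2 | r0:-2,r1:2,r2:34,r3:8,r4:Mul2,r5:36
c19: CDB Mul1=1024 | r0:-2,r1:2,r2:34,r3:8,r4:Mul2,r5:36

STATUS = VALUE -2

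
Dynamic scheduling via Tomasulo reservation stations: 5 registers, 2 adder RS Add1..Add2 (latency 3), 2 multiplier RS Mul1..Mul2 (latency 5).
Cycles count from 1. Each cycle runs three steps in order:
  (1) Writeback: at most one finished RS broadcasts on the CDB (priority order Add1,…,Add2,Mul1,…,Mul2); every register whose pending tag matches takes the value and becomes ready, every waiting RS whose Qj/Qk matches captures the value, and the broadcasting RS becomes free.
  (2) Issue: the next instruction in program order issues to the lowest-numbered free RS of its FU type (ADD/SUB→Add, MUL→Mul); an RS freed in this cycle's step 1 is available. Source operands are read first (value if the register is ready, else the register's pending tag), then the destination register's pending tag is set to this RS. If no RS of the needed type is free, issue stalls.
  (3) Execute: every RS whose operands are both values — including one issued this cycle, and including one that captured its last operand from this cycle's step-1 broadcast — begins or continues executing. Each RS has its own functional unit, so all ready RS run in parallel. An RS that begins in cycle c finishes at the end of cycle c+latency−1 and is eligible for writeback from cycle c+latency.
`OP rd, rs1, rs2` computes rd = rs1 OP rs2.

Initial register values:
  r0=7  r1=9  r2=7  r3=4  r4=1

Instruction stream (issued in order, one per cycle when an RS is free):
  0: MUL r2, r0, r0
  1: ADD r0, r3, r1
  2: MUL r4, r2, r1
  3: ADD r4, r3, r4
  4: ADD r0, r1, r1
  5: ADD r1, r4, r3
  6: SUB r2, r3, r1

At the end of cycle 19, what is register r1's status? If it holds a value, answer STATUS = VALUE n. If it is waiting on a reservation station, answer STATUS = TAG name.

  c1: issue MUL r2<-Mul1  regs: r0:7,r1:9,r2:Mul1,r3:4,r4:1
  c2: issue ADD r0<-Add1  regs: r0:Add1,r1:9,r2:Mul1,r3:4,r4:1
  c3: issue MUL r4<-Mul2  regs: r0:Add1,r1:9,r2:Mul1,r3:4,r4:Mul2
  c4: issue ADD r4<-Add2  regs: r0:Add1,r1:9,r2:Mul1,r3:4,r4:Add2
  c5: CDB Add1=13; issue ADD r0<-Add1  regs: r0:Add1,r1:9,r2:Mul1,r3:4,r4:Add2
  c6: CDB Mul1=49; stall  regs: r0:Add1,r1:9,r2:49,r3:4,r4:Add2
  c7: stall  regs: r0:Add1,r1:9,r2:49,r3:4,r4:Add2
  c8: CDB Add1=18; issue ADD r1<-Add1  regs: r0:18,r1:Add1,r2:49,r3:4,r4:Add2
  c9: stall  regs: r0:18,r1:Add1,r2:49,r3:4,r4:Add2
  c10: stall  regs: r0:18,r1:Add1,r2:49,r3:4,r4:Add2
  c11: CDB Mul2=441; stall  regs: r0:18,r1:Add1,r2:49,r3:4,r4:Add2
  c12: stall  regs: r0:18,r1:Add1,r2:49,r3:4,r4:Add2
  c13: stall  regs: r0:18,r1:Add1,r2:49,r3:4,r4:Add2
  c14: CDB Add2=445; issue SUB r2<-Add2  regs: r0:18,r1:Add1,r2:Add2,r3:4,r4:445
  c15: -  regs: r0:18,r1:Add1,r2:Add2,r3:4,r4:445
  c16: -  regs: r0:18,r1:Add1,r2:Add2,r3:4,r4:445
  c17: CDB Add1=449  regs: r0:18,r1:449,r2:Add2,r3:4,r4:445
  c18: -  regs: r0:18,r1:449,r2:Add2,r3:4,r4:445
  c19: -  regs: r0:18,r1:449,r2:Add2,r3:4,r4:445

STATUS = VALUE 449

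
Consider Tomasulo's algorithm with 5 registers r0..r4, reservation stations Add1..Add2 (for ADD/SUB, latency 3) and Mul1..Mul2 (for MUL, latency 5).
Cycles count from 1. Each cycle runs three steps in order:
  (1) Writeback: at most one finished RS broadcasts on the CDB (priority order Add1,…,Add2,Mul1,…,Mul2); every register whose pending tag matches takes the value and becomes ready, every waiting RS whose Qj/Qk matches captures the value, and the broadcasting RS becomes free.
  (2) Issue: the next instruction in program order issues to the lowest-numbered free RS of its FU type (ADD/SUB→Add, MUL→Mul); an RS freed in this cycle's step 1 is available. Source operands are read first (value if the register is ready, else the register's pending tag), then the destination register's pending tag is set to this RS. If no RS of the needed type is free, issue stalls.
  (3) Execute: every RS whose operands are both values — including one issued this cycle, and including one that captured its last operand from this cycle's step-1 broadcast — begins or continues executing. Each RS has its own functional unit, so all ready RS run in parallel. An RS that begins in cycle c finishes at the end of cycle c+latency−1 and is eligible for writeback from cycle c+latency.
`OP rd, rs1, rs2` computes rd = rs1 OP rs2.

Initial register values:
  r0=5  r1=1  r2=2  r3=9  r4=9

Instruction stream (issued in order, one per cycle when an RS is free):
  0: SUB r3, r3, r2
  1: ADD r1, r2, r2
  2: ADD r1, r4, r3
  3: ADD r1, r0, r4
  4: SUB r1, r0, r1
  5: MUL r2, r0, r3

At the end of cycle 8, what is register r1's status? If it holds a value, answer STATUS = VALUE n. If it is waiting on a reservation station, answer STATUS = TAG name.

c1: issue SUB r3<-Add1 | r0:5,r1:1,r2:2,r3:Add1,r4:9
c2: issue ADD r1<-Add2 | r0:5,r1:Add2,r2:2,r3:Add1,r4:9
c3: stall | r0:5,r1:Add2,r2:2,r3:Add1,r4:9
c4: CDB Add1=7; issue ADD r1<-Add1 | r0:5,r1:Add1,r2:2,r3:7,r4:9
c5: CDB Add2=4; issue ADD r1<-Add2 | r0:5,r1:Add2,r2:2,r3:7,r4:9
c6: stall | r0:5,r1:Add2,r2:2,r3:7,r4:9
c7: CDB Add1=16; issue SUB r1<-Add1 | r0:5,r1:Add1,r2:2,r3:7,r4:9
c8: CDB Add2=14; issue MUL r2<-Mul1 | r0:5,r1:Add1,r2:Mul1,r3:7,r4:9

STATUS = TAG Add1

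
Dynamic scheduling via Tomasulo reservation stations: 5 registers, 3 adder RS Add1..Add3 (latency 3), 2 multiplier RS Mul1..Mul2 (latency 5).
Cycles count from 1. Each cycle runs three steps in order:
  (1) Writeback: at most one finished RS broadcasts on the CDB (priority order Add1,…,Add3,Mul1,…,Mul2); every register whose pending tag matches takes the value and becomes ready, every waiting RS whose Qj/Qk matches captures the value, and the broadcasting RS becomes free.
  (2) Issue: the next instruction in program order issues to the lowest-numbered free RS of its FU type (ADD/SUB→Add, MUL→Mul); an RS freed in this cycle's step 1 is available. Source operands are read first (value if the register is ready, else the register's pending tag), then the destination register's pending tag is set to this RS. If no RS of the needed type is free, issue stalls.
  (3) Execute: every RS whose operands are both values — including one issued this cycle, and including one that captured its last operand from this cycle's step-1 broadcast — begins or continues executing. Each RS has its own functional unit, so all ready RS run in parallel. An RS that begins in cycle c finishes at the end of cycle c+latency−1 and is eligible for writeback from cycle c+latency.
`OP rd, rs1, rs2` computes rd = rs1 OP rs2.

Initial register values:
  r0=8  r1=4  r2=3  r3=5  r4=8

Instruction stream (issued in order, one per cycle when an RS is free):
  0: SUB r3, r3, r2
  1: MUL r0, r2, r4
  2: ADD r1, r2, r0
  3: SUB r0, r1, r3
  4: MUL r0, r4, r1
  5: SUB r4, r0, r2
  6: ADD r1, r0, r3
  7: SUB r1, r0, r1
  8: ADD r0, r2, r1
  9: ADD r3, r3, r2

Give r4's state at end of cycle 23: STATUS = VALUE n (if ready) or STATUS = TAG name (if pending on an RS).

STATUS = VALUE 213

c1: issue SUB r3<-Add1 | r0:8,r1:4,r2:3,r3:Add1,r4:8
c2: issue MUL r0<-Mul1 | r0:Mul1,r1:4,r2:3,r3:Add1,r4:8
c3: issue ADD r1<-Add2 | r0:Mul1,r1:Add2,r2:3,r3:Add1,r4:8
c4: CDB Add1=2; issue SUB r0<-Add1 | r0:Add1,r1:Add2,r2:3,r3:2,r4:8
c5: issue MUL r0<-Mul2 | r0:Mul2,r1:Add2,r2:3,r3:2,r4:8
c6: issue SUB r4<-Add3 | r0:Mul2,r1:Add2,r2:3,r3:2,r4:Add3
c7: CDB Mul1=24; stall | r0:Mul2,r1:Add2,r2:3,r3:2,r4:Add3
c8: stall | r0:Mul2,r1:Add2,r2:3,r3:2,r4:Add3
c9: stall | r0:Mul2,r1:Add2,r2:3,r3:2,r4:Add3
c10: CDB Add2=27; issue ADD r1<-Add2 | r0:Mul2,r1:Add2,r2:3,r3:2,r4:Add3
c11: stall | r0:Mul2,r1:Add2,r2:3,r3:2,r4:Add3
c12: stall | r0:Mul2,r1:Add2,r2:3,r3:2,r4:Add3
c13: CDB Add1=25; issue SUB r1<-Add1 | r0:Mul2,r1:Add1,r2:3,r3:2,r4:Add3
c14: stall | r0:Mul2,r1:Add1,r2:3,r3:2,r4:Add3
c15: CDB Mul2=216; stall | r0:216,r1:Add1,r2:3,r3:2,r4:Add3
c16: stall | r0:216,r1:Add1,r2:3,r3:2,r4:Add3
c17: stall | r0:216,r1:Add1,r2:3,r3:2,r4:Add3
c18: CDB Add2=218; issue ADD r0<-Add2 | r0:Add2,r1:Add1,r2:3,r3:2,r4:Add3
c19: CDB Add3=213; issue ADD r3<-Add3 | r0:Add2,r1:Add1,r2:3,r3:Add3,r4:213
c20: - | r0:Add2,r1:Add1,r2:3,r3:Add3,r4:213
c21: CDB Add1=-2 | r0:Add2,r1:-2,r2:3,r3:Add3,r4:213
c22: CDB Add3=5 | r0:Add2,r1:-2,r2:3,r3:5,r4:213
c23: - | r0:Add2,r1:-2,r2:3,r3:5,r4:213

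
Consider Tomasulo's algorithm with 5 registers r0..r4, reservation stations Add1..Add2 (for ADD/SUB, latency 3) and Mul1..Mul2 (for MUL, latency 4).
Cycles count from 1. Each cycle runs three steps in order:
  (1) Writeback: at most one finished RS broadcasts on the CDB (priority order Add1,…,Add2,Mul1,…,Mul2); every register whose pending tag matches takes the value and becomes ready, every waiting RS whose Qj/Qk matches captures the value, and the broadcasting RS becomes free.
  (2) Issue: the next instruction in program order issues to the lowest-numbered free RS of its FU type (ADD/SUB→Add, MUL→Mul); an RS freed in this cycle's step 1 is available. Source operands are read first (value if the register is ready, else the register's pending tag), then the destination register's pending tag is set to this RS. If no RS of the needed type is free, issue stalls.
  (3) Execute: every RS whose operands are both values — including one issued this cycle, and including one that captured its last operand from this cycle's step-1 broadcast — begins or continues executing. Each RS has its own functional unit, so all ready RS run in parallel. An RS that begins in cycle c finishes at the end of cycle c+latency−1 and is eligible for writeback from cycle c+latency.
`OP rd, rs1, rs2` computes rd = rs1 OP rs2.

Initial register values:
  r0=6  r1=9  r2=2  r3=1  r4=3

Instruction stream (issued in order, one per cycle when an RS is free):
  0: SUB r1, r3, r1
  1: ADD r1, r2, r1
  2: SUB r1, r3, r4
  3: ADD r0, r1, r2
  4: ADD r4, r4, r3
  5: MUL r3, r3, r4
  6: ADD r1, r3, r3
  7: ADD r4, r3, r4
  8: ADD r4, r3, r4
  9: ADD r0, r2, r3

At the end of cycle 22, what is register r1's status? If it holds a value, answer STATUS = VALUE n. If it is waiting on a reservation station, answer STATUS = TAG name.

  c1: issue SUB r1<-Add1  regs: r0:6,r1:Add1,r2:2,r3:1,r4:3
  c2: issue ADD r1<-Add2  regs: r0:6,r1:Add2,r2:2,r3:1,r4:3
  c3: stall  regs: r0:6,r1:Add2,r2:2,r3:1,r4:3
  c4: CDB Add1=-8; issue SUB r1<-Add1  regs: r0:6,r1:Add1,r2:2,r3:1,r4:3
  c5: stall  regs: r0:6,r1:Add1,r2:2,r3:1,r4:3
  c6: stall  regs: r0:6,r1:Add1,r2:2,r3:1,r4:3
  c7: CDB Add1=-2; issue ADD r0<-Add1  regs: r0:Add1,r1:-2,r2:2,r3:1,r4:3
  c8: CDB Add2=-6; issue ADD r4<-Add2  regs: r0:Add1,r1:-2,r2:2,r3:1,r4:Add2
  c9: issue MUL r3<-Mul1  regs: r0:Add1,r1:-2,r2:2,r3:Mul1,r4:Add2
  c10: CDB Add1=0; issue ADD r1<-Add1  regs: r0:0,r1:Add1,r2:2,r3:Mul1,r4:Add2
  c11: CDB Add2=4; issue ADD r4<-Add2  regs: r0:0,r1:Add1,r2:2,r3:Mul1,r4:Add2
  c12: stall  regs: r0:0,r1:Add1,r2:2,r3:Mul1,r4:Add2
  c13: stall  regs: r0:0,r1:Add1,r2:2,r3:Mul1,r4:Add2
  c14: stall  regs: r0:0,r1:Add1,r2:2,r3:Mul1,r4:Add2
  c15: CDB Mul1=4; stall  regs: r0:0,r1:Add1,r2:2,r3:4,r4:Add2
  c16: stall  regs: r0:0,r1:Add1,r2:2,r3:4,r4:Add2
  c17: stall  regs: r0:0,r1:Add1,r2:2,r3:4,r4:Add2
  c18: CDB Add1=8; issue ADD r4<-Add1  regs: r0:0,r1:8,r2:2,r3:4,r4:Add1
  c19: CDB Add2=8; issue ADD r0<-Add2  regs: r0:Add2,r1:8,r2:2,r3:4,r4:Add1
  c20: -  regs: r0:Add2,r1:8,r2:2,r3:4,r4:Add1
  c21: -  regs: r0:Add2,r1:8,r2:2,r3:4,r4:Add1
  c22: CDB Add1=12  regs: r0:Add2,r1:8,r2:2,r3:4,r4:12

STATUS = VALUE 8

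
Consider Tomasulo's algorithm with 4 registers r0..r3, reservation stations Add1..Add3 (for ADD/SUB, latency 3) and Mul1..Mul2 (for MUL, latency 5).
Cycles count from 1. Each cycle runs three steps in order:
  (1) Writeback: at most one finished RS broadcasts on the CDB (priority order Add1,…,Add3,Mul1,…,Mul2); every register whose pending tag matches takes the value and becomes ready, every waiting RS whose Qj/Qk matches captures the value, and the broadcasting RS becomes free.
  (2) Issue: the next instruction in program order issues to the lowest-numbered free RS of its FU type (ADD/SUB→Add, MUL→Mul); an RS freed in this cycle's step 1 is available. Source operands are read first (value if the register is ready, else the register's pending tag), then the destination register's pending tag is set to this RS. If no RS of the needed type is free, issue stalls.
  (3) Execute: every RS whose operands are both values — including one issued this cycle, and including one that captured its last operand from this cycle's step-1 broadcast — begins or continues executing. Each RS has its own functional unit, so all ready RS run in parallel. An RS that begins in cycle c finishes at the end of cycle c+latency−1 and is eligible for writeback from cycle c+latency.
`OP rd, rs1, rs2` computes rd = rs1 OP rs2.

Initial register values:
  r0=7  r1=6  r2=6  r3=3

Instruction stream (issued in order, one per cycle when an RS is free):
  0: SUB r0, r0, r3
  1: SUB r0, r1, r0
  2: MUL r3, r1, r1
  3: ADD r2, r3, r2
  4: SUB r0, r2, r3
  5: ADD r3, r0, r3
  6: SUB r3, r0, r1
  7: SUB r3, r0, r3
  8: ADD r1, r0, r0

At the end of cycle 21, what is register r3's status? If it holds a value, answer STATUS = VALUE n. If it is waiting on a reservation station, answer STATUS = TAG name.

STATUS = VALUE 6

c1: issue SUB r0<-Add1 | r0:Add1,r1:6,r2:6,r3:3
c2: issue SUB r0<-Add2 | r0:Add2,r1:6,r2:6,r3:3
c3: issue MUL r3<-Mul1 | r0:Add2,r1:6,r2:6,r3:Mul1
c4: CDB Add1=4; issue ADD r2<-Add1 | r0:Add2,r1:6,r2:Add1,r3:Mul1
c5: issue SUB r0<-Add3 | r0:Add3,r1:6,r2:Add1,r3:Mul1
c6: stall | r0:Add3,r1:6,r2:Add1,r3:Mul1
c7: CDB Add2=2; issue ADD r3<-Add2 | r0:Add3,r1:6,r2:Add1,r3:Add2
c8: CDB Mul1=36; stall | r0:Add3,r1:6,r2:Add1,r3:Add2
c9: stall | r0:Add3,r1:6,r2:Add1,r3:Add2
c10: stall | r0:Add3,r1:6,r2:Add1,r3:Add2
c11: CDB Add1=42; issue SUB r3<-Add1 | r0:Add3,r1:6,r2:42,r3:Add1
c12: stall | r0:Add3,r1:6,r2:42,r3:Add1
c13: stall | r0:Add3,r1:6,r2:42,r3:Add1
c14: CDB Add3=6; issue SUB r3<-Add3 | r0:6,r1:6,r2:42,r3:Add3
c15: stall | r0:6,r1:6,r2:42,r3:Add3
c16: stall | r0:6,r1:6,r2:42,r3:Add3
c17: CDB Add1=0; issue ADD r1<-Add1 | r0:6,r1:Add1,r2:42,r3:Add3
c18: CDB Add2=42 | r0:6,r1:Add1,r2:42,r3:Add3
c19: - | r0:6,r1:Add1,r2:42,r3:Add3
c20: CDB Add1=12 | r0:6,r1:12,r2:42,r3:Add3
c21: CDB Add3=6 | r0:6,r1:12,r2:42,r3:6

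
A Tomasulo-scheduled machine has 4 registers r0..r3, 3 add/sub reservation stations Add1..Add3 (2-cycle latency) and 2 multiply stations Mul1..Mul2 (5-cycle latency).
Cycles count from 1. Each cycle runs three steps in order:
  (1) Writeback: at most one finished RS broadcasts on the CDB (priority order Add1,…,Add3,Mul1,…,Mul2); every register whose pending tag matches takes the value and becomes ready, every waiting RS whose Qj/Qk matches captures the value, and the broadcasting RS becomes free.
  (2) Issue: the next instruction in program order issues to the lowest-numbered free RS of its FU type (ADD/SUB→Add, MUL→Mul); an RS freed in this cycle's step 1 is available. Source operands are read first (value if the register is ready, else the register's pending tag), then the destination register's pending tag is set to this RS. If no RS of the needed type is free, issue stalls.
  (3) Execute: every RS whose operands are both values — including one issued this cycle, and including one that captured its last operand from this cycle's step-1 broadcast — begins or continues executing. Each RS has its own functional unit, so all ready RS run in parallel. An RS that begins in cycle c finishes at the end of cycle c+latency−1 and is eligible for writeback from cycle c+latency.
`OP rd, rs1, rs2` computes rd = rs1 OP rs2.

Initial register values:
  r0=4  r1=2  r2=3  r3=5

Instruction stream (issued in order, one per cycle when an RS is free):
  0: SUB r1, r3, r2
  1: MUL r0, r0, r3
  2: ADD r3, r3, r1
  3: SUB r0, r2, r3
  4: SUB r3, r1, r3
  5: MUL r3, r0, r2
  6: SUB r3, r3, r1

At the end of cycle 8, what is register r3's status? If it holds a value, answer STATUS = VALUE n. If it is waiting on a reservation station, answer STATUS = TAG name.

c1: issue SUB r1<-Add1 | r0:4,r1:Add1,r2:3,r3:5
c2: issue MUL r0<-Mul1 | r0:Mul1,r1:Add1,r2:3,r3:5
c3: CDB Add1=2; issue ADD r3<-Add1 | r0:Mul1,r1:2,r2:3,r3:Add1
c4: issue SUB r0<-Add2 | r0:Add2,r1:2,r2:3,r3:Add1
c5: CDB Add1=7; issue SUB r3<-Add1 | r0:Add2,r1:2,r2:3,r3:Add1
c6: issue MUL r3<-Mul2 | r0:Add2,r1:2,r2:3,r3:Mul2
c7: CDB Add1=-5; issue SUB r3<-Add1 | r0:Add2,r1:2,r2:3,r3:Add1
c8: CDB Add2=-4 | r0:-4,r1:2,r2:3,r3:Add1

STATUS = TAG Add1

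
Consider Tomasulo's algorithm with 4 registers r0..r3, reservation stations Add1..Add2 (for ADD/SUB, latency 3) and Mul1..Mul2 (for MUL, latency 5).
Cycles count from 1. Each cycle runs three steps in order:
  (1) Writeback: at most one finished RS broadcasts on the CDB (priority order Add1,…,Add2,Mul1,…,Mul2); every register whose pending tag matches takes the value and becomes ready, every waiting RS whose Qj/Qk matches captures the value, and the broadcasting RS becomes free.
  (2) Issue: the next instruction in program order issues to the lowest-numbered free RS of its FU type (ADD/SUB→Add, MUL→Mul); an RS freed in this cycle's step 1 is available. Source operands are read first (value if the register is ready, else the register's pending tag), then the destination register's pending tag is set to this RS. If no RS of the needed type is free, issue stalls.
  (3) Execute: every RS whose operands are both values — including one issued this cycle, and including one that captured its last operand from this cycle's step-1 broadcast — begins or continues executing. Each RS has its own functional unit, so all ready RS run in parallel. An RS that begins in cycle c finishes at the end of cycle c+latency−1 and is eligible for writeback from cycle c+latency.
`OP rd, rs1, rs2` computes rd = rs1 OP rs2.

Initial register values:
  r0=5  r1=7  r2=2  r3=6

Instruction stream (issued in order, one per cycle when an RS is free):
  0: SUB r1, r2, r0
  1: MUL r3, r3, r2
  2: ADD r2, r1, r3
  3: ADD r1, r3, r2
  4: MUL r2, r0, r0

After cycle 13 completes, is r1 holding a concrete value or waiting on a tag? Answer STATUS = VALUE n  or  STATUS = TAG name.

STATUS = VALUE 21

c1: issue SUB r1<-Add1 | r0:5,r1:Add1,r2:2,r3:6
c2: issue MUL r3<-Mul1 | r0:5,r1:Add1,r2:2,r3:Mul1
c3: issue ADD r2<-Add2 | r0:5,r1:Add1,r2:Add2,r3:Mul1
c4: CDB Add1=-3; issue ADD r1<-Add1 | r0:5,r1:Add1,r2:Add2,r3:Mul1
c5: issue MUL r2<-Mul2 | r0:5,r1:Add1,r2:Mul2,r3:Mul1
c6: - | r0:5,r1:Add1,r2:Mul2,r3:Mul1
c7: CDB Mul1=12 | r0:5,r1:Add1,r2:Mul2,r3:12
c8: - | r0:5,r1:Add1,r2:Mul2,r3:12
c9: - | r0:5,r1:Add1,r2:Mul2,r3:12
c10: CDB Add2=9 | r0:5,r1:Add1,r2:Mul2,r3:12
c11: CDB Mul2=25 | r0:5,r1:Add1,r2:25,r3:12
c12: - | r0:5,r1:Add1,r2:25,r3:12
c13: CDB Add1=21 | r0:5,r1:21,r2:25,r3:12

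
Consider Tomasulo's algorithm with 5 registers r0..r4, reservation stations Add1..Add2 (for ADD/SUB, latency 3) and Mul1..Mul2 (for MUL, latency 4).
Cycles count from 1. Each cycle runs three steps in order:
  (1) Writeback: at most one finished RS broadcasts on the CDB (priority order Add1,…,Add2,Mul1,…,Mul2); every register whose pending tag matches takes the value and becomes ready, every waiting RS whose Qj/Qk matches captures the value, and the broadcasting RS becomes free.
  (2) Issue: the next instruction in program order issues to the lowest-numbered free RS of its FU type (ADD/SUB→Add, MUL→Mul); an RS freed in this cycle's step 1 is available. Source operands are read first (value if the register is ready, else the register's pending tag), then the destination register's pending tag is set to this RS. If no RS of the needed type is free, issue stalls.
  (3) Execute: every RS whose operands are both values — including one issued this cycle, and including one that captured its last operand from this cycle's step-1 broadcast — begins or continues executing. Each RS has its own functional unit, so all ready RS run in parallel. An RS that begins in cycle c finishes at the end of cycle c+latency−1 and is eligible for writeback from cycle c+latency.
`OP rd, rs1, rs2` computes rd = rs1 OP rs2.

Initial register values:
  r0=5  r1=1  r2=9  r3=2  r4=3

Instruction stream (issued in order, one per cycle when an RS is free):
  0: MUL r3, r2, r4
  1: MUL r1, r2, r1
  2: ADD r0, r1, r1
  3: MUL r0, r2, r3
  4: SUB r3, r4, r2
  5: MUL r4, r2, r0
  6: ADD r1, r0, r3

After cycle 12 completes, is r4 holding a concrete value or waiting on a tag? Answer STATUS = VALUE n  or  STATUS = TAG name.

STATUS = TAG Mul2

c1: issue MUL r3<-Mul1 | r0:5,r1:1,r2:9,r3:Mul1,r4:3
c2: issue MUL r1<-Mul2 | r0:5,r1:Mul2,r2:9,r3:Mul1,r4:3
c3: issue ADD r0<-Add1 | r0:Add1,r1:Mul2,r2:9,r3:Mul1,r4:3
c4: stall | r0:Add1,r1:Mul2,r2:9,r3:Mul1,r4:3
c5: CDB Mul1=27; issue MUL r0<-Mul1 | r0:Mul1,r1:Mul2,r2:9,r3:27,r4:3
c6: CDB Mul2=9; issue SUB r3<-Add2 | r0:Mul1,r1:9,r2:9,r3:Add2,r4:3
c7: issue MUL r4<-Mul2 | r0:Mul1,r1:9,r2:9,r3:Add2,r4:Mul2
c8: stall | r0:Mul1,r1:9,r2:9,r3:Add2,r4:Mul2
c9: CDB Add1=18; issue ADD r1<-Add1 | r0:Mul1,r1:Add1,r2:9,r3:Add2,r4:Mul2
c10: CDB Add2=-6 | r0:Mul1,r1:Add1,r2:9,r3:-6,r4:Mul2
c11: CDB Mul1=243 | r0:243,r1:Add1,r2:9,r3:-6,r4:Mul2
c12: - | r0:243,r1:Add1,r2:9,r3:-6,r4:Mul2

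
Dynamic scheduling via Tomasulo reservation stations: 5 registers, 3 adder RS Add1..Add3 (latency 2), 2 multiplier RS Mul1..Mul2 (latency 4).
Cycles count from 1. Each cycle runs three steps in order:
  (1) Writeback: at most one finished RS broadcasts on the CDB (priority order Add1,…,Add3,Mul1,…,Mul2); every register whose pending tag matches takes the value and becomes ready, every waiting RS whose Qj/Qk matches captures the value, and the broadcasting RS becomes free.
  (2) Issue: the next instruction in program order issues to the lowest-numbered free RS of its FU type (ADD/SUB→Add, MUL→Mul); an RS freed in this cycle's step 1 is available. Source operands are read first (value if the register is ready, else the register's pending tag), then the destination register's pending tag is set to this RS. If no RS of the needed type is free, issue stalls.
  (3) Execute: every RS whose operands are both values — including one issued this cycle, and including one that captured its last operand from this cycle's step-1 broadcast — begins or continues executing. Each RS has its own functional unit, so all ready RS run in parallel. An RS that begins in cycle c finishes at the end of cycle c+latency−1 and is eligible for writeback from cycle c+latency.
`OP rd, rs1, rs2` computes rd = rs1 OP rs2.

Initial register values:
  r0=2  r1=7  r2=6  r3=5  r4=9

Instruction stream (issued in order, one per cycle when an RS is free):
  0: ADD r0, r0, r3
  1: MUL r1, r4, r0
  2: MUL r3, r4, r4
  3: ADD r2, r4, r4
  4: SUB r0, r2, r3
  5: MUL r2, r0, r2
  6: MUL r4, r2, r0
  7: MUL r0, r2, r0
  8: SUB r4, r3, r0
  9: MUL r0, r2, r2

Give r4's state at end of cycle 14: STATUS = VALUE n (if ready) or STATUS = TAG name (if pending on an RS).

cycle 1: issue ADD r0<-Add1 // r0:Add1,r1:7,r2:6,r3:5,r4:9
cycle 2: issue MUL r1<-Mul1 // r0:Add1,r1:Mul1,r2:6,r3:5,r4:9
cycle 3: CDB Add1=7; issue MUL r3<-Mul2 // r0:7,r1:Mul1,r2:6,r3:Mul2,r4:9
cycle 4: issue ADD r2<-Add1 // r0:7,r1:Mul1,r2:Add1,r3:Mul2,r4:9
cycle 5: issue SUB r0<-Add2 // r0:Add2,r1:Mul1,r2:Add1,r3:Mul2,r4:9
cycle 6: CDB Add1=18; stall // r0:Add2,r1:Mul1,r2:18,r3:Mul2,r4:9
cycle 7: CDB Mul1=63; issue MUL r2<-Mul1 // r0:Add2,r1:63,r2:Mul1,r3:Mul2,r4:9
cycle 8: CDB Mul2=81; issue MUL r4<-Mul2 // r0:Add2,r1:63,r2:Mul1,r3:81,r4:Mul2
cycle 9: stall // r0:Add2,r1:63,r2:Mul1,r3:81,r4:Mul2
cycle 10: CDB Add2=-63; stall // r0:-63,r1:63,r2:Mul1,r3:81,r4:Mul2
cycle 11: stall // r0:-63,r1:63,r2:Mul1,r3:81,r4:Mul2
cycle 12: stall // r0:-63,r1:63,r2:Mul1,r3:81,r4:Mul2
cycle 13: stall // r0:-63,r1:63,r2:Mul1,r3:81,r4:Mul2
cycle 14: CDB Mul1=-1134; issue MUL r0<-Mul1 // r0:Mul1,r1:63,r2:-1134,r3:81,r4:Mul2

STATUS = TAG Mul2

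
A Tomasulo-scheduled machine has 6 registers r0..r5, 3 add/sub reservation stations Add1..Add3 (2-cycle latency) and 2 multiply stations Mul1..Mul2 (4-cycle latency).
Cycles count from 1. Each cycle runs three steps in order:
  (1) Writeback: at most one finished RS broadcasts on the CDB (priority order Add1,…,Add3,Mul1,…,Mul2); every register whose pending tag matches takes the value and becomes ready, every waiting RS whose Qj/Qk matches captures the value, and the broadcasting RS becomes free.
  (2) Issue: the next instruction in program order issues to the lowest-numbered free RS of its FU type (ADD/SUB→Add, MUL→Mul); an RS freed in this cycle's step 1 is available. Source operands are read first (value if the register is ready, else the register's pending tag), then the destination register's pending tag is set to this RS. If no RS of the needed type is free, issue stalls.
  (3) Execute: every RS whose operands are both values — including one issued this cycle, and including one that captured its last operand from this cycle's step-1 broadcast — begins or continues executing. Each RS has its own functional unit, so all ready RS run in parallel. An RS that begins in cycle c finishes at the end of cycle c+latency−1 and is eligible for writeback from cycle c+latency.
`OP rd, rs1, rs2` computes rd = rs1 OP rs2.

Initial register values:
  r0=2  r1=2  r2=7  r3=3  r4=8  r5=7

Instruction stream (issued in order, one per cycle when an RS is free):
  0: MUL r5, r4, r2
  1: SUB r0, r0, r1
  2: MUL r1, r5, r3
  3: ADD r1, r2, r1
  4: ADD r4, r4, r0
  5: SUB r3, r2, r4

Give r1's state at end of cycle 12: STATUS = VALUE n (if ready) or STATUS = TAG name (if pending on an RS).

STATUS = VALUE 175

cycle 1: issue MUL r5<-Mul1 // r0:2,r1:2,r2:7,r3:3,r4:8,r5:Mul1
cycle 2: issue SUB r0<-Add1 // r0:Add1,r1:2,r2:7,r3:3,r4:8,r5:Mul1
cycle 3: issue MUL r1<-Mul2 // r0:Add1,r1:Mul2,r2:7,r3:3,r4:8,r5:Mul1
cycle 4: CDB Add1=0; issue ADD r1<-Add1 // r0:0,r1:Add1,r2:7,r3:3,r4:8,r5:Mul1
cycle 5: CDB Mul1=56; issue ADD r4<-Add2 // r0:0,r1:Add1,r2:7,r3:3,r4:Add2,r5:56
cycle 6: issue SUB r3<-Add3 // r0:0,r1:Add1,r2:7,r3:Add3,r4:Add2,r5:56
cycle 7: CDB Add2=8 // r0:0,r1:Add1,r2:7,r3:Add3,r4:8,r5:56
cycle 8: - // r0:0,r1:Add1,r2:7,r3:Add3,r4:8,r5:56
cycle 9: CDB Add3=-1 // r0:0,r1:Add1,r2:7,r3:-1,r4:8,r5:56
cycle 10: CDB Mul2=168 // r0:0,r1:Add1,r2:7,r3:-1,r4:8,r5:56
cycle 11: - // r0:0,r1:Add1,r2:7,r3:-1,r4:8,r5:56
cycle 12: CDB Add1=175 // r0:0,r1:175,r2:7,r3:-1,r4:8,r5:56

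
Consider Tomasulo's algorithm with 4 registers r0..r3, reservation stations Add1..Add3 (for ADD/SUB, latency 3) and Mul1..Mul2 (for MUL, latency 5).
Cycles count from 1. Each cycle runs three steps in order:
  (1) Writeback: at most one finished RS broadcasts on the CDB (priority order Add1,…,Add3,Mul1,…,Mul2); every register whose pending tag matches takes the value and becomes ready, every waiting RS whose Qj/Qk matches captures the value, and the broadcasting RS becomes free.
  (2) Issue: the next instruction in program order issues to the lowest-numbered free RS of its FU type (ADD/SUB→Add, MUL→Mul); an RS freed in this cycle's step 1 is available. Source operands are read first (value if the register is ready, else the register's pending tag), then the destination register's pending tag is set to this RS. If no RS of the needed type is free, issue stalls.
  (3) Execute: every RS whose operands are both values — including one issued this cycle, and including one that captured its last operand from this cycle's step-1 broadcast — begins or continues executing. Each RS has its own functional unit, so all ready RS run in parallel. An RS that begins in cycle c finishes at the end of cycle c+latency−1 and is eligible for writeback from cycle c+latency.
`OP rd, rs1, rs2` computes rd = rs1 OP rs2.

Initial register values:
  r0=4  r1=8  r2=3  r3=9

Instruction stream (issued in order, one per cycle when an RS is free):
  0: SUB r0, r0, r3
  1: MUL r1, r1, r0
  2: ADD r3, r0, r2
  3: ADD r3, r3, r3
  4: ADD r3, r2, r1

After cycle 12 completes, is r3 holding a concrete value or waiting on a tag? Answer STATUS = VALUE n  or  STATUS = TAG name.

cycle 1: issue SUB r0<-Add1 // r0:Add1,r1:8,r2:3,r3:9
cycle 2: issue MUL r1<-Mul1 // r0:Add1,r1:Mul1,r2:3,r3:9
cycle 3: issue ADD r3<-Add2 // r0:Add1,r1:Mul1,r2:3,r3:Add2
cycle 4: CDB Add1=-5; issue ADD r3<-Add1 // r0:-5,r1:Mul1,r2:3,r3:Add1
cycle 5: issue ADD r3<-Add3 // r0:-5,r1:Mul1,r2:3,r3:Add3
cycle 6: - // r0:-5,r1:Mul1,r2:3,r3:Add3
cycle 7: CDB Add2=-2 // r0:-5,r1:Mul1,r2:3,r3:Add3
cycle 8: - // r0:-5,r1:Mul1,r2:3,r3:Add3
cycle 9: CDB Mul1=-40 // r0:-5,r1:-40,r2:3,r3:Add3
cycle 10: CDB Add1=-4 // r0:-5,r1:-40,r2:3,r3:Add3
cycle 11: - // r0:-5,r1:-40,r2:3,r3:Add3
cycle 12: CDB Add3=-37 // r0:-5,r1:-40,r2:3,r3:-37

STATUS = VALUE -37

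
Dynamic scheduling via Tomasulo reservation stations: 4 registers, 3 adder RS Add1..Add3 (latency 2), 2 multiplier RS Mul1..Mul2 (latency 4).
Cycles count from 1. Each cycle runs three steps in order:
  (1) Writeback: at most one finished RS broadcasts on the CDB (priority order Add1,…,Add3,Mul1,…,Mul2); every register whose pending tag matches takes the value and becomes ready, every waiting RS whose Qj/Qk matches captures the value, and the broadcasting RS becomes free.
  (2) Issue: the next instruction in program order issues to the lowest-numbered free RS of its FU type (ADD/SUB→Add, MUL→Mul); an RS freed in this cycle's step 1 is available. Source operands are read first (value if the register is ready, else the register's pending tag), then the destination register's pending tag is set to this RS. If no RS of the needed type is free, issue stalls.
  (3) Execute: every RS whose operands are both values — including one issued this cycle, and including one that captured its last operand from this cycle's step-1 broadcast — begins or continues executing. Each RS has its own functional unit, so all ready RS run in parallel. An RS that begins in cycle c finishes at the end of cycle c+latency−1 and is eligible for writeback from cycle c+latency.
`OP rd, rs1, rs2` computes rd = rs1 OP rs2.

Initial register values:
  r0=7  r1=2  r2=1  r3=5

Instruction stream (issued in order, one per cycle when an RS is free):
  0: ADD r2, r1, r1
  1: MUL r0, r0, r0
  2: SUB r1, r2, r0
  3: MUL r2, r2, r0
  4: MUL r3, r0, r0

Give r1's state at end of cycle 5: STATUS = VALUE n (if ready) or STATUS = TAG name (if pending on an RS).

  c1: issue ADD r2<-Add1  regs: r0:7,r1:2,r2:Add1,r3:5
  c2: issue MUL r0<-Mul1  regs: r0:Mul1,r1:2,r2:Add1,r3:5
  c3: CDB Add1=4; issue SUB r1<-Add1  regs: r0:Mul1,r1:Add1,r2:4,r3:5
  c4: issue MUL r2<-Mul2  regs: r0:Mul1,r1:Add1,r2:Mul2,r3:5
  c5: stall  regs: r0:Mul1,r1:Add1,r2:Mul2,r3:5

STATUS = TAG Add1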